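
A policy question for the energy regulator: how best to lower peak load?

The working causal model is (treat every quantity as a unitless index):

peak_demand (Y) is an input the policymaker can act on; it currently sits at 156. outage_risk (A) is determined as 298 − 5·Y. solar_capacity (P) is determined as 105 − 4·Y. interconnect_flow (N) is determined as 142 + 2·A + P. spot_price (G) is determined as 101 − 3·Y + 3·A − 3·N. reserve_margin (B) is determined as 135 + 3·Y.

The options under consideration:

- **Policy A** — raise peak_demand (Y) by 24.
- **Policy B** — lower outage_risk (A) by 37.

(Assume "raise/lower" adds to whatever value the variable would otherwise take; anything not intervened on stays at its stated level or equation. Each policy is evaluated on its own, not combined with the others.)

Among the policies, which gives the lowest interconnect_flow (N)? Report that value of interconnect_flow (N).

-1677

Policy A (Y + 24):
  Y = 156 + 24 = 180
  A = 298 − 5·180 = -602
  P = 105 − 4·180 = -615
  N = 142 + 2·(-602) + (-615) = -1677
Policy B (A − 37):
  Y = 156
  A = 298 − 5·156 (−37 from intervention) = -519
  P = 105 − 4·156 = -519
  N = 142 + 2·(-519) + (-519) = -1415
Comparing — Policy A: N=-1677, Policy B: N=-1415. Lowest is -1677 (Policy A).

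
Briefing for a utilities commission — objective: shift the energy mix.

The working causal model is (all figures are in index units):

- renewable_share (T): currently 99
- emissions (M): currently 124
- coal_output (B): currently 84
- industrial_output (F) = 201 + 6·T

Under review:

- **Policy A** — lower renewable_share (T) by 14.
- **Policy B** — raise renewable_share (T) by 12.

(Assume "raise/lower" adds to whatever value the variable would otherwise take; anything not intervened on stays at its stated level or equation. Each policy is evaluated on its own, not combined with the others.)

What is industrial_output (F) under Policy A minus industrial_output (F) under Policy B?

-156

Policy A (T − 14):
  T = 99 − 14 = 85
  F = 201 + 6·85 = 711
Policy B (T + 12):
  T = 99 + 12 = 111
  F = 201 + 6·111 = 867
F: 711 − 867 = -156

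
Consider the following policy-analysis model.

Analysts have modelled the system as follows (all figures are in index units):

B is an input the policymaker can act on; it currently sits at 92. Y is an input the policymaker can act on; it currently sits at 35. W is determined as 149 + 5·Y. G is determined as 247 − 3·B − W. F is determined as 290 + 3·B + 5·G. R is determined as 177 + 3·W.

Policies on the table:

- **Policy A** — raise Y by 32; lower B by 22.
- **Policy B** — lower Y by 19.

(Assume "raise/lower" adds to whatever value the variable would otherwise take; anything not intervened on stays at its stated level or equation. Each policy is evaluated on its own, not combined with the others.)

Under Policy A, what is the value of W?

Policy A (Y + 32, B − 22):
  Y = 35 + 32 = 67
  W = 149 + 5·67 = 484

484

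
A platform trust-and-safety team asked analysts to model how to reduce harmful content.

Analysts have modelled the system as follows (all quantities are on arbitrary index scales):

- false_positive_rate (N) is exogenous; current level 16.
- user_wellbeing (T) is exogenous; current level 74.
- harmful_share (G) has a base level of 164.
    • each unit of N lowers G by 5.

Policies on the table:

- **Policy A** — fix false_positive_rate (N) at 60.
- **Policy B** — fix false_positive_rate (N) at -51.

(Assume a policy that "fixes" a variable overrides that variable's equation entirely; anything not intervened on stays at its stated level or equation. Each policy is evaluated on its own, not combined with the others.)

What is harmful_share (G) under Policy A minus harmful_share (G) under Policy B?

-555

Policy A (N := 60):
  N = 60
  G = 164 − 5·60 = -136
Policy B (N := -51):
  N = -51
  G = 164 − 5·(-51) = 419
G: -136 − 419 = -555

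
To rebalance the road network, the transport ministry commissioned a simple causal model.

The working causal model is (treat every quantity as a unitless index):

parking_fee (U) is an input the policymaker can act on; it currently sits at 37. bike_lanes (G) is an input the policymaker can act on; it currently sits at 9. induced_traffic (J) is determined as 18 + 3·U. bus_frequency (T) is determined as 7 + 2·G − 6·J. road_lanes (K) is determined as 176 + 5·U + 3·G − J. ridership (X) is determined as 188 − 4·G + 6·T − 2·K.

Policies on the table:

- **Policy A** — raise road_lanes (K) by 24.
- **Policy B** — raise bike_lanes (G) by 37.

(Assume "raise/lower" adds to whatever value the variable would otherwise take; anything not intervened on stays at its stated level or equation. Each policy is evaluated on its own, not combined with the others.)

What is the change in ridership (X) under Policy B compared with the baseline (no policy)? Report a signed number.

74

Baseline:
  U = 37
  G = 9
  J = 18 + 3·37 = 129
  T = 7 + 2·9 − 6·129 = -749
  K = 176 + 5·37 + 3·9 − 129 = 259
  X = 188 − 4·9 + 6·(-749) − 2·259 = -4860
Policy B (G + 37):
  U = 37
  G = 9 + 37 = 46
  J = 18 + 3·37 = 129
  T = 7 + 2·46 − 6·129 = -675
  K = 176 + 5·37 + 3·46 − 129 = 370
  X = 188 − 4·46 + 6·(-675) − 2·370 = -4786
Change in X: -4786 − (-4860) = 74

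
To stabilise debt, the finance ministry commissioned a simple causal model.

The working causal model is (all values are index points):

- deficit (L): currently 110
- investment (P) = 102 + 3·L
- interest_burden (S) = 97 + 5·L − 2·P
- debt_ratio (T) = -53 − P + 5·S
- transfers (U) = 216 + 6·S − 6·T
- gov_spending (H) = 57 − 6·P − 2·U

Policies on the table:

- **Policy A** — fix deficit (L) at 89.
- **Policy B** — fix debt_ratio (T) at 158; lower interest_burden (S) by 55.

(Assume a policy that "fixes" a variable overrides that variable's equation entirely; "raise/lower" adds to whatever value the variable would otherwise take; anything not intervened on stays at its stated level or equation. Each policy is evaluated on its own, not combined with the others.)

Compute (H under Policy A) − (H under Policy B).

-19254

Policy A (L := 89):
  L = 89
  P = 102 + 3·89 = 369
  S = 97 + 5·89 − 2·369 = -196
  T = -53 − 369 + 5·(-196) = -1402
  U = 216 + 6·(-196) − 6·(-1402) = 7452
  H = 57 − 6·369 − 2·7452 = -17061
Policy B (T := 158, S − 55):
  L = 110
  P = 102 + 3·110 = 432
  S = 97 + 5·110 − 2·432 (−55 from intervention) = -272
  T = 158
  U = 216 + 6·(-272) − 6·158 = -2364
  H = 57 − 6·432 − 2·(-2364) = 2193
H: -17061 − 2193 = -19254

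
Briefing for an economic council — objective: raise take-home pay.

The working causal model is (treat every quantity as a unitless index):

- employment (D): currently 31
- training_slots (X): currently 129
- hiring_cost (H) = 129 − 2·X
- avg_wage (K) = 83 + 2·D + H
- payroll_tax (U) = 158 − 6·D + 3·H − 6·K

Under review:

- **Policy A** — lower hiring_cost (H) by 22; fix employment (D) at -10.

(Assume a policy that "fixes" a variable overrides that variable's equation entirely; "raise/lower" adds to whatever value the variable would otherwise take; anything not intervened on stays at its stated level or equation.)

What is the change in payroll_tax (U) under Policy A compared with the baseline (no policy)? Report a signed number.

804

Baseline:
  D = 31
  X = 129
  H = 129 − 2·129 = -129
  K = 83 + 2·31 + (-129) = 16
  U = 158 − 6·31 + 3·(-129) − 6·16 = -511
Policy A (H − 22, D := -10):
  D = -10
  X = 129
  H = 129 − 2·129 (−22 from intervention) = -151
  K = 83 + 2·(-10) + (-151) = -88
  U = 158 − 6·(-10) + 3·(-151) − 6·(-88) = 293
Change in U: 293 − (-511) = 804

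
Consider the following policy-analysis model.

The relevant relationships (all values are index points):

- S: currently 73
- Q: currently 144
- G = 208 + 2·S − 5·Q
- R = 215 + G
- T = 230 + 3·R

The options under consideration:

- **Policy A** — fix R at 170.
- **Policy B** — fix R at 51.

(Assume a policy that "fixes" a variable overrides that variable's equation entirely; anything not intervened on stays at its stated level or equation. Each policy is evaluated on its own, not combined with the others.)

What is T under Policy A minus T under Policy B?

357

Policy A (R := 170):
  S = 73
  Q = 144
  G = 208 + 2·73 − 5·144 = -366
  R = 170
  T = 230 + 3·170 = 740
Policy B (R := 51):
  S = 73
  Q = 144
  G = 208 + 2·73 − 5·144 = -366
  R = 51
  T = 230 + 3·51 = 383
T: 740 − 383 = 357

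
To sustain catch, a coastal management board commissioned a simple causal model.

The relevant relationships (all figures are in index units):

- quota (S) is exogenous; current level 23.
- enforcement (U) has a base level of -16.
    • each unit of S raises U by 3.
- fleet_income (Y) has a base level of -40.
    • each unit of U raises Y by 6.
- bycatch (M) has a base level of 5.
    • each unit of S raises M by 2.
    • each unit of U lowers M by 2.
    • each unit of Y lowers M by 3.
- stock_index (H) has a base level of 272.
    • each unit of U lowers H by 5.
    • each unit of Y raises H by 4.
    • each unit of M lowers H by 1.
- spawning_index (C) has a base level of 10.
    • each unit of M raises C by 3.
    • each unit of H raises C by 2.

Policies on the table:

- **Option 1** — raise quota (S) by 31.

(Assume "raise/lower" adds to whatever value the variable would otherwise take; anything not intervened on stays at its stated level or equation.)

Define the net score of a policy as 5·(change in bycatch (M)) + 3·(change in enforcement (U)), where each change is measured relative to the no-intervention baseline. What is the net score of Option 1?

Baseline:
  S = 23
  U = -16 + 3·23 = 53
  Y = -40 + 6·53 = 278
  M = 5 + 2·23 − 2·53 − 3·278 = -889
Option 1 (S + 31):
  S = 23 + 31 = 54
  U = -16 + 3·54 = 146
  Y = -40 + 6·146 = 836
  M = 5 + 2·54 − 2·146 − 3·836 = -2687
ΔM = -2687 − (-889) = -1798; ΔU = 146 − 53 = 93
Score = 5·(-1798) + 3·93 = -8711

-8711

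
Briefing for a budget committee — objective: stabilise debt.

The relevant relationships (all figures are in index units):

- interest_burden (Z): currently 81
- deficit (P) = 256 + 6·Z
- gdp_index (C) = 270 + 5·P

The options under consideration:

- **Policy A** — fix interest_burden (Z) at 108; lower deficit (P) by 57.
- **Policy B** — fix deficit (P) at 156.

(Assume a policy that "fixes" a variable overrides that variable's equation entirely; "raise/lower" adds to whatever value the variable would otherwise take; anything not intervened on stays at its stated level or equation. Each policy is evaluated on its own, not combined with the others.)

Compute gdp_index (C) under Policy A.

4505

Policy A (Z := 108, P − 57):
  Z = 108
  P = 256 + 6·108 (−57 from intervention) = 847
  C = 270 + 5·847 = 4505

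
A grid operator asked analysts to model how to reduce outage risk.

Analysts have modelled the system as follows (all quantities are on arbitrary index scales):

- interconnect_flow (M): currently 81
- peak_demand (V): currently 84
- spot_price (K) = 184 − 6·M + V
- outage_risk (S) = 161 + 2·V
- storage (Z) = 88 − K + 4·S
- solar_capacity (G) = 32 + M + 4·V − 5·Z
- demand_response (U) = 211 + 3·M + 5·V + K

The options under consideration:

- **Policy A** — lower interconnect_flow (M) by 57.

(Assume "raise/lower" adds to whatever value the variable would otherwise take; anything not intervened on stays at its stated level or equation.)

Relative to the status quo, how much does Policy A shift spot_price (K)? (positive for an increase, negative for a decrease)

342

Baseline:
  M = 81
  V = 84
  K = 184 − 6·81 + 84 = -218
Policy A (M − 57):
  M = 81 − 57 = 24
  V = 84
  K = 184 − 6·24 + 84 = 124
Change in K: 124 − (-218) = 342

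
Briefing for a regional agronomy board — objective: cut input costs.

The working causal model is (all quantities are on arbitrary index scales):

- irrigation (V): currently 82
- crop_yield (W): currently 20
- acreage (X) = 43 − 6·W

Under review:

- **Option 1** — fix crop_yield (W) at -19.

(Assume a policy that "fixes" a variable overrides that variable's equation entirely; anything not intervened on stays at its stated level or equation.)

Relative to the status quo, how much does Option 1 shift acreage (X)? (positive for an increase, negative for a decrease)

234

Baseline:
  W = 20
  X = 43 − 6·20 = -77
Option 1 (W := -19):
  W = -19
  X = 43 − 6·(-19) = 157
Change in X: 157 − (-77) = 234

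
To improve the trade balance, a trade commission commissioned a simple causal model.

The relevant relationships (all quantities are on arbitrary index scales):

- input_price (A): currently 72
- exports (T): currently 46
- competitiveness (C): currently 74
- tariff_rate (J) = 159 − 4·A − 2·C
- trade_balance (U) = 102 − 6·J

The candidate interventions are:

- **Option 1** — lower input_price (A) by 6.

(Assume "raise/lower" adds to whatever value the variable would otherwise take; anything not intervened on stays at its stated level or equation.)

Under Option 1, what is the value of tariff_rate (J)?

-253

Option 1 (A − 6):
  A = 72 − 6 = 66
  C = 74
  J = 159 − 4·66 − 2·74 = -253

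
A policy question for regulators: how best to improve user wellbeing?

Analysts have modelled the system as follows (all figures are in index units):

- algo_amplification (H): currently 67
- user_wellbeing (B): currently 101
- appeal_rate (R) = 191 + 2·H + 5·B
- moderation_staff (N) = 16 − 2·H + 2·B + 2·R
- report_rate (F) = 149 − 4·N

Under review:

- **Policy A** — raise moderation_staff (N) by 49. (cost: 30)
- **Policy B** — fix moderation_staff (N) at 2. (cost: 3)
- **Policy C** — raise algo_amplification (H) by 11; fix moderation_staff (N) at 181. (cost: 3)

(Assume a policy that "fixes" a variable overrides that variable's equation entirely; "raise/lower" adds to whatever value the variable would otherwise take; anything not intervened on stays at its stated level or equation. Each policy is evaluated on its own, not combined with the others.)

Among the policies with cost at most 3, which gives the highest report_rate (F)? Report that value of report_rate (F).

141

Policy B (N := 2):
  H = 67
  B = 101
  R = 191 + 2·67 + 5·101 = 830
  N = 2
  F = 149 − 4·2 = 141
Policy C (H + 11, N := 181):
  H = 67 + 11 = 78
  B = 101
  R = 191 + 2·78 + 5·101 = 852
  N = 181
  F = 149 − 4·181 = -575
Comparing — Policy B: F=141, Policy C: F=-575. Highest is 141 (Policy B).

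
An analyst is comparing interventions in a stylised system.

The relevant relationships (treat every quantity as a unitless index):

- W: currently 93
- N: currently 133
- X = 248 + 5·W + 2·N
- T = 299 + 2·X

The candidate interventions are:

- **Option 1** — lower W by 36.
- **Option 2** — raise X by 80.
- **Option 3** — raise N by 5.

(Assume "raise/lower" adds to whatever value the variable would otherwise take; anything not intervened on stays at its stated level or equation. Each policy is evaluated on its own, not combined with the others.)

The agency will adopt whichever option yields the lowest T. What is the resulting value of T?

Option 1 (W − 36):
  W = 93 − 36 = 57
  N = 133
  X = 248 + 5·57 + 2·133 = 799
  T = 299 + 2·799 = 1897
Option 2 (X + 80):
  W = 93
  N = 133
  X = 248 + 5·93 + 2·133 (+80 from intervention) = 1059
  T = 299 + 2·1059 = 2417
Option 3 (N + 5):
  W = 93
  N = 133 + 5 = 138
  X = 248 + 5·93 + 2·138 = 989
  T = 299 + 2·989 = 2277
Comparing — Option 1: T=1897, Option 2: T=2417, Option 3: T=2277. Lowest is 1897 (Option 1).

1897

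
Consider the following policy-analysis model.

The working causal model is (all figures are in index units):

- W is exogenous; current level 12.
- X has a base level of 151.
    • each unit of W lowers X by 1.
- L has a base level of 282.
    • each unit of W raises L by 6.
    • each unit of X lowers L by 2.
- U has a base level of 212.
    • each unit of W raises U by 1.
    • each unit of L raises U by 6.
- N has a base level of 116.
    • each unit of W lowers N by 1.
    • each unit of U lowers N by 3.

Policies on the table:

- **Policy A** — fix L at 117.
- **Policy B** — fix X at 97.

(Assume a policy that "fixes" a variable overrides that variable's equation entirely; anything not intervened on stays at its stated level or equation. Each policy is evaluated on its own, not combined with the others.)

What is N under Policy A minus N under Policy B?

774

Policy A (L := 117):
  W = 12
  X = 151 − 12 = 139
  L = 117
  U = 212 + 12 + 6·117 = 926
  N = 116 − 12 − 3·926 = -2674
Policy B (X := 97):
  W = 12
  X = 97
  L = 282 + 6·12 − 2·97 = 160
  U = 212 + 12 + 6·160 = 1184
  N = 116 − 12 − 3·1184 = -3448
N: -2674 − (-3448) = 774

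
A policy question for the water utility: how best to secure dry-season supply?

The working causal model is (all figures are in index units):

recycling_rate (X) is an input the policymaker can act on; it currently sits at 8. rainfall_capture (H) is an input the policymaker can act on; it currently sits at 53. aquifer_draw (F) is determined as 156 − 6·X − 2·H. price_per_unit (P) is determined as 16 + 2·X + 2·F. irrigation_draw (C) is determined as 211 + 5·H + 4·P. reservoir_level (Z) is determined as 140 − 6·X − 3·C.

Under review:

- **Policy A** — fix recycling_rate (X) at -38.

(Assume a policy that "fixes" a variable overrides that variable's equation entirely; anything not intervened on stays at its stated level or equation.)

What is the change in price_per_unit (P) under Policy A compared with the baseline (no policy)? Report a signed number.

Baseline:
  X = 8
  H = 53
  F = 156 − 6·8 − 2·53 = 2
  P = 16 + 2·8 + 2·2 = 36
Policy A (X := -38):
  X = -38
  H = 53
  F = 156 − 6·(-38) − 2·53 = 278
  P = 16 + 2·(-38) + 2·278 = 496
Change in P: 496 − 36 = 460

460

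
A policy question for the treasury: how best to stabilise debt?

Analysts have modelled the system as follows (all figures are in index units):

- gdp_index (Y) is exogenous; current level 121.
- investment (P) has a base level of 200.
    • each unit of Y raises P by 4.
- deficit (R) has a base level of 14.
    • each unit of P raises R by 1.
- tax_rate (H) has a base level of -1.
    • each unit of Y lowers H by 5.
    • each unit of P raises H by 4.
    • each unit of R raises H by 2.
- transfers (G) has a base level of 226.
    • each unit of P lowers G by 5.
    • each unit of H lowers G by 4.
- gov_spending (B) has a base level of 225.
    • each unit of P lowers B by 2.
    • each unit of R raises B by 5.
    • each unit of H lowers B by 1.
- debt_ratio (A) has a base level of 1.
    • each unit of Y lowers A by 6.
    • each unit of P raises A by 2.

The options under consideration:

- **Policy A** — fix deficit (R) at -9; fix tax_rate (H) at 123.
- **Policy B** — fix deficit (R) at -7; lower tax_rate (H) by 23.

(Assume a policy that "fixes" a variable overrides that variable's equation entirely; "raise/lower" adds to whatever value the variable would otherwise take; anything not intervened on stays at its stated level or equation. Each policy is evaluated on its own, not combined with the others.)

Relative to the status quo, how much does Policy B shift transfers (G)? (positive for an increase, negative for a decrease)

5732

Baseline:
  Y = 121
  P = 200 + 4·121 = 684
  R = 14 + 684 = 698
  H = -1 − 5·121 + 4·684 + 2·698 = 3526
  G = 226 − 5·684 − 4·3526 = -17298
Policy B (R := -7, H − 23):
  Y = 121
  P = 200 + 4·121 = 684
  R = -7
  H = -1 − 5·121 + 4·684 + 2·(-7) (−23 from intervention) = 2093
  G = 226 − 5·684 − 4·2093 = -11566
Change in G: -11566 − (-17298) = 5732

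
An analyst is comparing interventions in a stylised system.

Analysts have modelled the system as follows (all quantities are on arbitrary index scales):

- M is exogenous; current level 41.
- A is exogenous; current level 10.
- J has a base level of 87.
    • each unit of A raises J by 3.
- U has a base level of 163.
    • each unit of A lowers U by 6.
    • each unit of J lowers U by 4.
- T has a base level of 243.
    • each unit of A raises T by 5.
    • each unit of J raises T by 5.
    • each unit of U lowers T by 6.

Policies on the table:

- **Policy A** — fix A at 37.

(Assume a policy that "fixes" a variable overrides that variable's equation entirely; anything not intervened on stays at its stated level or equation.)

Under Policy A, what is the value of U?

-851

Policy A (A := 37):
  A = 37
  J = 87 + 3·37 = 198
  U = 163 − 6·37 − 4·198 = -851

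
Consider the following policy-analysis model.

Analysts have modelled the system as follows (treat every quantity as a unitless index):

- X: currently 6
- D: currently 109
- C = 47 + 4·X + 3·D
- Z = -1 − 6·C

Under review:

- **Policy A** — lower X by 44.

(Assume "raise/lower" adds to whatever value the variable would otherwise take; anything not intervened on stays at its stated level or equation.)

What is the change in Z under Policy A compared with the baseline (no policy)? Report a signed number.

1056

Baseline:
  X = 6
  D = 109
  C = 47 + 4·6 + 3·109 = 398
  Z = -1 − 6·398 = -2389
Policy A (X − 44):
  X = 6 − 44 = -38
  D = 109
  C = 47 + 4·(-38) + 3·109 = 222
  Z = -1 − 6·222 = -1333
Change in Z: -1333 − (-2389) = 1056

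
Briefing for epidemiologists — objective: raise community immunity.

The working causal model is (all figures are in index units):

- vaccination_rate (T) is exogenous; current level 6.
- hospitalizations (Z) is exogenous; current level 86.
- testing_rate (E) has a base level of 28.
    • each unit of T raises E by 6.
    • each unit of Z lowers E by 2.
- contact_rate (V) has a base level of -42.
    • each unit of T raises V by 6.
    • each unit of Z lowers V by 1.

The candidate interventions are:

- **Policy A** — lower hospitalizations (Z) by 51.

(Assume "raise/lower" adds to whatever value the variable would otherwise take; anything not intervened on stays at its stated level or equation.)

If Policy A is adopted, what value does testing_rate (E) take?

-6

Policy A (Z − 51):
  T = 6
  Z = 86 − 51 = 35
  E = 28 + 6·6 − 2·35 = -6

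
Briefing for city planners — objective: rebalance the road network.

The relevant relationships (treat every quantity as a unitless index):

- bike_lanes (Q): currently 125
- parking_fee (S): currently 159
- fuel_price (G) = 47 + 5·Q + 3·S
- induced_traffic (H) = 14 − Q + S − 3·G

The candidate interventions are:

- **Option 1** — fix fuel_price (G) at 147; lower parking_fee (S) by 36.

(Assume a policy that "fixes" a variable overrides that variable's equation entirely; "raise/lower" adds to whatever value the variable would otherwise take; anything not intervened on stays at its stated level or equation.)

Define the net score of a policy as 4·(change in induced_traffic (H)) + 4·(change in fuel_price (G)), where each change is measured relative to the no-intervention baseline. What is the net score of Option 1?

7872

Baseline:
  Q = 125
  S = 159
  G = 47 + 5·125 + 3·159 = 1149
  H = 14 − 125 + 159 − 3·1149 = -3399
Option 1 (G := 147, S − 36):
  Q = 125
  S = 159 − 36 = 123
  G = 147
  H = 14 − 125 + 123 − 3·147 = -429
ΔH = -429 − (-3399) = 2970; ΔG = 147 − 1149 = -1002
Score = 4·2970 + 4·(-1002) = 7872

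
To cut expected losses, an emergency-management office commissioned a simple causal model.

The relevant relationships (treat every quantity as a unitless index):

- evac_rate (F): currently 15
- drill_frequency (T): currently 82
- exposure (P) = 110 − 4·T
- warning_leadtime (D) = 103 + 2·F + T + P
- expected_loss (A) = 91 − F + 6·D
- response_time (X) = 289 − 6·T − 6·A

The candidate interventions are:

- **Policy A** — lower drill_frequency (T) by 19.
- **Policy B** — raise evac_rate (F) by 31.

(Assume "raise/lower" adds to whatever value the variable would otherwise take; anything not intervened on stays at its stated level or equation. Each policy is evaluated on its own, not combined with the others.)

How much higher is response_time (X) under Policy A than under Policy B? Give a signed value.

108

Policy A (T − 19):
  F = 15
  T = 82 − 19 = 63
  P = 110 − 4·63 = -142
  D = 103 + 2·15 + 63 + (-142) = 54
  A = 91 − 15 + 6·54 = 400
  X = 289 − 6·63 − 6·400 = -2489
Policy B (F + 31):
  F = 15 + 31 = 46
  T = 82
  P = 110 − 4·82 = -218
  D = 103 + 2·46 + 82 + (-218) = 59
  A = 91 − 46 + 6·59 = 399
  X = 289 − 6·82 − 6·399 = -2597
X: -2489 − (-2597) = 108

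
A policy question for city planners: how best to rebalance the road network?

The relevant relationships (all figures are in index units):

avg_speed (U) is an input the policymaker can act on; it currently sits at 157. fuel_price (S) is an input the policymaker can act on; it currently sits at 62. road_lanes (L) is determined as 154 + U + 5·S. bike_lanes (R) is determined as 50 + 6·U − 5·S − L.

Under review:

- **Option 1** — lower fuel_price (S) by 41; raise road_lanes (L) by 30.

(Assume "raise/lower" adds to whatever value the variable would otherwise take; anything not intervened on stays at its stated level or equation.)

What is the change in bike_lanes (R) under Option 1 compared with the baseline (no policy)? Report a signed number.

Baseline:
  U = 157
  S = 62
  L = 154 + 157 + 5·62 = 621
  R = 50 + 6·157 − 5·62 − 621 = 61
Option 1 (S − 41, L + 30):
  U = 157
  S = 62 − 41 = 21
  L = 154 + 157 + 5·21 (+30 from intervention) = 446
  R = 50 + 6·157 − 5·21 − 446 = 441
Change in R: 441 − 61 = 380

380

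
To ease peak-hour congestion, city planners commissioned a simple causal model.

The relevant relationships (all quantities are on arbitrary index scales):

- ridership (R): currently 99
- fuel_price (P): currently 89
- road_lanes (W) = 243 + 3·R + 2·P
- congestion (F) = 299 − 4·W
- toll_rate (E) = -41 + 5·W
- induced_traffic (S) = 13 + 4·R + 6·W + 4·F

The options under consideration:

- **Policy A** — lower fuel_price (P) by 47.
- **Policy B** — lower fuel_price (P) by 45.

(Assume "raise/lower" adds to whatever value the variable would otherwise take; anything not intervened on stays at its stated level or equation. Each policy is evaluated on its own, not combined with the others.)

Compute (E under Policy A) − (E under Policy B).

-20

Policy A (P − 47):
  R = 99
  P = 89 − 47 = 42
  W = 243 + 3·99 + 2·42 = 624
  E = -41 + 5·624 = 3079
Policy B (P − 45):
  R = 99
  P = 89 − 45 = 44
  W = 243 + 3·99 + 2·44 = 628
  E = -41 + 5·628 = 3099
E: 3079 − 3099 = -20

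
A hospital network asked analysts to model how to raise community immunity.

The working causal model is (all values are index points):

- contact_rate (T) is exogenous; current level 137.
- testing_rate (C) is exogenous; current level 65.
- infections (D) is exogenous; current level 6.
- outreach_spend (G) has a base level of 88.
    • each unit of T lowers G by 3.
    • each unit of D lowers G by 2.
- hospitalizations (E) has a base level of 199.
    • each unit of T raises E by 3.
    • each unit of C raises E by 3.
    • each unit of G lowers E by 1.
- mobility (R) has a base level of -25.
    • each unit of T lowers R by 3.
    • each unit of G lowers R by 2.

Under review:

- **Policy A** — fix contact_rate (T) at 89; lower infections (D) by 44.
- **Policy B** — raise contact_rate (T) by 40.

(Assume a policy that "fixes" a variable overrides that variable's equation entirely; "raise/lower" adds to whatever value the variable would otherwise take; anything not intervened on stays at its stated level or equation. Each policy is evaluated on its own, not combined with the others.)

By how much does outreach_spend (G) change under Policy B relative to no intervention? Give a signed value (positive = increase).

Baseline:
  T = 137
  D = 6
  G = 88 − 3·137 − 2·6 = -335
Policy B (T + 40):
  T = 137 + 40 = 177
  D = 6
  G = 88 − 3·177 − 2·6 = -455
Change in G: -455 − (-335) = -120

-120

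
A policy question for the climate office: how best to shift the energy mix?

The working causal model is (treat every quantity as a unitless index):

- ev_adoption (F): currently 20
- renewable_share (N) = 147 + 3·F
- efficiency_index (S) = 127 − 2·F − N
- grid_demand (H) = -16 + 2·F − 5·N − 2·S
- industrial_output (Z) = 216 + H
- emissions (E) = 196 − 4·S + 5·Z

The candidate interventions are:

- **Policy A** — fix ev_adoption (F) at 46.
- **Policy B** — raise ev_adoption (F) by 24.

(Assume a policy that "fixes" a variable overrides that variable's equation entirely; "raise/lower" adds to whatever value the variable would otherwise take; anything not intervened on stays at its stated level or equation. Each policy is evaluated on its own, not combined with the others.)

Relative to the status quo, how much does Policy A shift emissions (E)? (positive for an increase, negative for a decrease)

130

Baseline:
  F = 20
  N = 147 + 3·20 = 207
  S = 127 − 2·20 − 207 = -120
  H = -16 + 2·20 − 5·207 − 2·(-120) = -771
  Z = 216 + (-771) = -555
  E = 196 − 4·(-120) + 5·(-555) = -2099
Policy A (F := 46):
  F = 46
  N = 147 + 3·46 = 285
  S = 127 − 2·46 − 285 = -250
  H = -16 + 2·46 − 5·285 − 2·(-250) = -849
  Z = 216 + (-849) = -633
  E = 196 − 4·(-250) + 5·(-633) = -1969
Change in E: -1969 − (-2099) = 130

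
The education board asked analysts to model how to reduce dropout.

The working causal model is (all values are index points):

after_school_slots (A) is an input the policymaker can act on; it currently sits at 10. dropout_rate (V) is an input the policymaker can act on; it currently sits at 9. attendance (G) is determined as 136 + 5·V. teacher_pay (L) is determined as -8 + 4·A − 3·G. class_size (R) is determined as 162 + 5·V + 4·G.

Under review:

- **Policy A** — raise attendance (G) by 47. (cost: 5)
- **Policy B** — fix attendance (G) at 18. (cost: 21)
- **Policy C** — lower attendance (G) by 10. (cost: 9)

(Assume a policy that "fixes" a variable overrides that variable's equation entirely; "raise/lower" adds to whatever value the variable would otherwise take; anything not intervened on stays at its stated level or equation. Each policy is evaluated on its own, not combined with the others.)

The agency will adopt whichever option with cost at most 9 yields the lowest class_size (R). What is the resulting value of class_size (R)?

Policy A (G + 47):
  V = 9
  G = 136 + 5·9 (+47 from intervention) = 228
  R = 162 + 5·9 + 4·228 = 1119
Policy C (G − 10):
  V = 9
  G = 136 + 5·9 (−10 from intervention) = 171
  R = 162 + 5·9 + 4·171 = 891
Comparing — Policy A: R=1119, Policy C: R=891. Lowest is 891 (Policy C).

891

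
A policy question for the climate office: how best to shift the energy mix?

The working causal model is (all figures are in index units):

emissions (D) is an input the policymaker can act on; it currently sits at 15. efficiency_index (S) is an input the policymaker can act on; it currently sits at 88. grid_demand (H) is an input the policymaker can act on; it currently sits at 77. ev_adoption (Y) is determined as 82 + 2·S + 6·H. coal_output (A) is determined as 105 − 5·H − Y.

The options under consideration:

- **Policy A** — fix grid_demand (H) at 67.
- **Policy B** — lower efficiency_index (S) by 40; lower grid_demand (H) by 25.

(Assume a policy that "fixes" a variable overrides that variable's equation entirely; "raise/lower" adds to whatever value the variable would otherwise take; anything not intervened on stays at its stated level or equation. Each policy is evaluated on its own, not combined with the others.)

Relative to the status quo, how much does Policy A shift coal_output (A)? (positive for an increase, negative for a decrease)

110

Baseline:
  S = 88
  H = 77
  Y = 82 + 2·88 + 6·77 = 720
  A = 105 − 5·77 − 720 = -1000
Policy A (H := 67):
  S = 88
  H = 67
  Y = 82 + 2·88 + 6·67 = 660
  A = 105 − 5·67 − 660 = -890
Change in A: -890 − (-1000) = 110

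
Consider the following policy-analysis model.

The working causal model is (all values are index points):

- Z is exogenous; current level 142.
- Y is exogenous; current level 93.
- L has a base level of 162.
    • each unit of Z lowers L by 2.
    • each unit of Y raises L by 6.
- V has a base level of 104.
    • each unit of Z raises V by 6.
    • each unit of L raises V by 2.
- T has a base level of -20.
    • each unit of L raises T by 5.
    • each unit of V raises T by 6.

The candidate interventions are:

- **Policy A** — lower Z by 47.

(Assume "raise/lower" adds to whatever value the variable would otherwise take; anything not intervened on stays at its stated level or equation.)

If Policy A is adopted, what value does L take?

Policy A (Z − 47):
  Z = 142 − 47 = 95
  Y = 93
  L = 162 − 2·95 + 6·93 = 530

530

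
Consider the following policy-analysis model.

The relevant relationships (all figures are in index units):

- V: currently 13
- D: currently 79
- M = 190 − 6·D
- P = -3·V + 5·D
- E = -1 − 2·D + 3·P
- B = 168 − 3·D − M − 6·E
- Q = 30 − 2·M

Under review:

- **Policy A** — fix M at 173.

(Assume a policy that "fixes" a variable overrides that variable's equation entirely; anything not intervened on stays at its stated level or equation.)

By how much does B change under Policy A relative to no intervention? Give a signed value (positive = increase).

Baseline:
  V = 13
  D = 79
  M = 190 − 6·79 = -284
  P = 0 − 3·13 + 5·79 = 356
  E = -1 − 2·79 + 3·356 = 909
  B = 168 − 3·79 − (-284) − 6·909 = -5239
Policy A (M := 173):
  V = 13
  D = 79
  M = 173
  P = 0 − 3·13 + 5·79 = 356
  E = -1 − 2·79 + 3·356 = 909
  B = 168 − 3·79 − 173 − 6·909 = -5696
Change in B: -5696 − (-5239) = -457

-457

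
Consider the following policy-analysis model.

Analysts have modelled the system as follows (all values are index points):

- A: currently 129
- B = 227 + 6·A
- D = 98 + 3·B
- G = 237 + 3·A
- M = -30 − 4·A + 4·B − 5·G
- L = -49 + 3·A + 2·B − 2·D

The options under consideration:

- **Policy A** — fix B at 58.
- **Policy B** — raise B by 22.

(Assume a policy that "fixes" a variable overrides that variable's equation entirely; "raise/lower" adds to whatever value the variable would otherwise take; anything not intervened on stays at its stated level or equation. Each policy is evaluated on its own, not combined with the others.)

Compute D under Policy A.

Policy A (B := 58):
  A = 129
  B = 58
  D = 98 + 3·58 = 272

272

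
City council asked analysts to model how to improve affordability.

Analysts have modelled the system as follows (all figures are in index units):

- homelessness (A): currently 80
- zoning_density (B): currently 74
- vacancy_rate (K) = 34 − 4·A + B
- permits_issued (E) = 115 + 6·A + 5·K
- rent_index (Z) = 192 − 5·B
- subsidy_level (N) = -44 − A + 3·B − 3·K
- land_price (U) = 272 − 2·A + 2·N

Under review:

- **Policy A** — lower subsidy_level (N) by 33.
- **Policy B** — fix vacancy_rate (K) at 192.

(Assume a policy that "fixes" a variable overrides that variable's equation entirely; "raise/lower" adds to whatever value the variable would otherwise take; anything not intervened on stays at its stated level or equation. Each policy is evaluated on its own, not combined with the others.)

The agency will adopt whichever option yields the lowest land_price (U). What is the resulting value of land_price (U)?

Policy A (N − 33):
  A = 80
  B = 74
  K = 34 − 4·80 + 74 = -212
  N = -44 − 80 + 3·74 − 3·(-212) (−33 from intervention) = 701
  U = 272 − 2·80 + 2·701 = 1514
Policy B (K := 192):
  A = 80
  B = 74
  K = 192
  N = -44 − 80 + 3·74 − 3·192 = -478
  U = 272 − 2·80 + 2·(-478) = -844
Comparing — Policy A: U=1514, Policy B: U=-844. Lowest is -844 (Policy B).

-844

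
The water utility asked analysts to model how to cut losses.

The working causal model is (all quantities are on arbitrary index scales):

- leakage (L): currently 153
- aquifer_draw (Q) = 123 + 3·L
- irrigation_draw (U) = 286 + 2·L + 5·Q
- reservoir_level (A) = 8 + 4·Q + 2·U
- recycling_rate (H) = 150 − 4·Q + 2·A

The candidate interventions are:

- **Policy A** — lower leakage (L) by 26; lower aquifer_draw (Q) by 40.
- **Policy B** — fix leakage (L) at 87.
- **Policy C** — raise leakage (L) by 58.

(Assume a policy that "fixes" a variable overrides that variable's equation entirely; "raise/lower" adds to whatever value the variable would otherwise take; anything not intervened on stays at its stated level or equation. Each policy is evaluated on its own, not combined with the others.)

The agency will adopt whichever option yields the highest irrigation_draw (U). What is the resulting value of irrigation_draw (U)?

Policy A (L − 26, Q − 40):
  L = 153 − 26 = 127
  Q = 123 + 3·127 (−40 from intervention) = 464
  U = 286 + 2·127 + 5·464 = 2860
Policy B (L := 87):
  L = 87
  Q = 123 + 3·87 = 384
  U = 286 + 2·87 + 5·384 = 2380
Policy C (L + 58):
  L = 153 + 58 = 211
  Q = 123 + 3·211 = 756
  U = 286 + 2·211 + 5·756 = 4488
Comparing — Policy A: U=2860, Policy B: U=2380, Policy C: U=4488. Highest is 4488 (Policy C).

4488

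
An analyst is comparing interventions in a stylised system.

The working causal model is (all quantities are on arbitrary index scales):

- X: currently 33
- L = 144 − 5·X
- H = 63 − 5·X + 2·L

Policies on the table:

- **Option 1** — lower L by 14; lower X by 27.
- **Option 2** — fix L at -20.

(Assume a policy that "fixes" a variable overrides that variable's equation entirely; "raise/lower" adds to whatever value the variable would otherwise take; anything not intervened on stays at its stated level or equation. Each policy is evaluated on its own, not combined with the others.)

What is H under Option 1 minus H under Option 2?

375

Option 1 (L − 14, X − 27):
  X = 33 − 27 = 6
  L = 144 − 5·6 (−14 from intervention) = 100
  H = 63 − 5·6 + 2·100 = 233
Option 2 (L := -20):
  X = 33
  L = -20
  H = 63 − 5·33 + 2·(-20) = -142
H: 233 − (-142) = 375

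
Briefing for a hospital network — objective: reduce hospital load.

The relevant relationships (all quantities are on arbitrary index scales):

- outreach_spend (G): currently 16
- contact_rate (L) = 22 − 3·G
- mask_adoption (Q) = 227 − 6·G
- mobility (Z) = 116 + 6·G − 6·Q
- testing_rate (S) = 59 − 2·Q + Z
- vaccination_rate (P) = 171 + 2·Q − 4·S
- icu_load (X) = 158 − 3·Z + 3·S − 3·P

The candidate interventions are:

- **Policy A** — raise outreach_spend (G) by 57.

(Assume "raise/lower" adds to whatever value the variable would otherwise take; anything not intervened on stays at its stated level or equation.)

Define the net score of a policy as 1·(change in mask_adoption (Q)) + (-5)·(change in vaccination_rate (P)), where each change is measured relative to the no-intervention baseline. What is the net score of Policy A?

64638

Baseline:
  G = 16
  Q = 227 − 6·16 = 131
  Z = 116 + 6·16 − 6·131 = -574
  S = 59 − 2·131 + (-574) = -777
  P = 171 + 2·131 − 4·(-777) = 3541
Policy A (G + 57):
  G = 16 + 57 = 73
  Q = 227 − 6·73 = -211
  Z = 116 + 6·73 − 6·(-211) = 1820
  S = 59 − 2·(-211) + 1820 = 2301
  P = 171 + 2·(-211) − 4·2301 = -9455
ΔQ = -211 − 131 = -342; ΔP = -9455 − 3541 = -12996
Score = 1·(-342) + (-5)·(-12996) = 64638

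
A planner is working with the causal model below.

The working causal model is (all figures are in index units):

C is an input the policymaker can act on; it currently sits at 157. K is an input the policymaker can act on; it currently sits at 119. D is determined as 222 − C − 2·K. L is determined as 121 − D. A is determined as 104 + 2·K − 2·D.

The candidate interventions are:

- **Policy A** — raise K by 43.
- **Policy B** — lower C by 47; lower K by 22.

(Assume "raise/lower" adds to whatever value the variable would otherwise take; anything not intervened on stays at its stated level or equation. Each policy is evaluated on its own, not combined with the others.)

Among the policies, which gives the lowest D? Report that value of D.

Policy A (K + 43):
  C = 157
  K = 119 + 43 = 162
  D = 222 − 157 − 2·162 = -259
Policy B (C − 47, K − 22):
  C = 157 − 47 = 110
  K = 119 − 22 = 97
  D = 222 − 110 − 2·97 = -82
Comparing — Policy A: D=-259, Policy B: D=-82. Lowest is -259 (Policy A).

-259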